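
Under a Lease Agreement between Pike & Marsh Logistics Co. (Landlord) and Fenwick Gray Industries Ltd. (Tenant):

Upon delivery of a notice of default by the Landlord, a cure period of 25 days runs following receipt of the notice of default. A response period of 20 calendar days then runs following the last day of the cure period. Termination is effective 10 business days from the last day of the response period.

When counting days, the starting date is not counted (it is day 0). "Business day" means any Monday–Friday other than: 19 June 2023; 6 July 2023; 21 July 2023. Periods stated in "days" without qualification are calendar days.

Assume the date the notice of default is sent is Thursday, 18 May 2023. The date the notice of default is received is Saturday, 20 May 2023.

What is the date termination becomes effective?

The last day of the cure period: 20 May 2023 + 25 days = 14 June 2023.
The last day of the response period: 20 calendar days after 14 June 2023 is 4 July 2023.
The date termination becomes effective: 10 business days after Tuesday, 4 July 2023, skipping weekends and the listed holiday on Jul 6 — Jul 5, Jul 7, Jul 10, Jul 11, Jul 12, Jul 13, Jul 14, Jul 17, Jul 18, Jul 19 — lands on Wednesday, 19 July 2023.

19 July 2023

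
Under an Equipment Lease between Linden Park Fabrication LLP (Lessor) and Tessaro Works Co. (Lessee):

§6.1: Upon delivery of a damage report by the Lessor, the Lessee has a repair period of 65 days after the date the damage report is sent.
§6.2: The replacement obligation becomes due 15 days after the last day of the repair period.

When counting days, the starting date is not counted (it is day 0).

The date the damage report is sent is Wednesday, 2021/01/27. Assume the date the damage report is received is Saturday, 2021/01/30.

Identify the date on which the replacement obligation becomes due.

The last day of the repair period: 65 calendar days after 2021/01/27 is 2021/04/02.
The date on which the replacement obligation becomes due: 2021/04/02 + 15 days = 2021/04/17.

2021/04/17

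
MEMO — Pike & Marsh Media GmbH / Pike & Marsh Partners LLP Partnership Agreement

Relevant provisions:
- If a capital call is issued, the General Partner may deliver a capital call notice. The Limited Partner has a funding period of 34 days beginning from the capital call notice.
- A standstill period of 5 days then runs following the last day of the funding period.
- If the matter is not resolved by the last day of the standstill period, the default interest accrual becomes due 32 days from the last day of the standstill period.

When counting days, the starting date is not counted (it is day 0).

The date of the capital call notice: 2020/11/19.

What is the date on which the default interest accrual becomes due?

The last day of the funding period: 34 calendar days after 2020/11/19 is 2020/12/23.
The last day of the standstill period: 5 calendar days after 2020/12/23 is 2020/12/28.
Adding 32 calendar days to 2020/12/28 gives 2021/01/29, which is the date on which the default interest accrual becomes due.

2021/01/29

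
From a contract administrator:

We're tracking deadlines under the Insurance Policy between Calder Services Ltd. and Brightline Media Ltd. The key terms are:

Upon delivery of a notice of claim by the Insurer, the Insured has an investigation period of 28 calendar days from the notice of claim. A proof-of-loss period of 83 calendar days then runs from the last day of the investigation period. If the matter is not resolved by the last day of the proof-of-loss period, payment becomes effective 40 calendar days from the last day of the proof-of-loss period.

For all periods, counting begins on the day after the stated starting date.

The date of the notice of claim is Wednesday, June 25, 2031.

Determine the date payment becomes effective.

The last day of the investigation period: 28 calendar days after June 25, 2031 is July 23, 2031.
Adding 83 calendar days to July 23, 2031 gives October 14, 2031, which is the last day of the proof-of-loss period.
Adding 40 calendar days to October 14, 2031 gives November 23, 2031, which is the date payment becomes effective.

November 23, 2031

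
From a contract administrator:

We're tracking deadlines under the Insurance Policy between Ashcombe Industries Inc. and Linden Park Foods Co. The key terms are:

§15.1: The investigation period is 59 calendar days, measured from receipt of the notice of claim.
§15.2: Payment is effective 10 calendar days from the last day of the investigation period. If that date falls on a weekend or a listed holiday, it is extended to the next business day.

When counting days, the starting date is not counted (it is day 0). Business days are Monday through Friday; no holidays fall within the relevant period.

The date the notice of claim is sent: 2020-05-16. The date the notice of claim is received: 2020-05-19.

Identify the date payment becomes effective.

2020-07-27

The last day of the investigation period: 2020-05-19 + 59 days = 2020-07-17.
The date payment becomes effective: 2020-07-17 + 10 days = 2020-07-27. 2020-07-27 is a Monday, so no roll-forward applies.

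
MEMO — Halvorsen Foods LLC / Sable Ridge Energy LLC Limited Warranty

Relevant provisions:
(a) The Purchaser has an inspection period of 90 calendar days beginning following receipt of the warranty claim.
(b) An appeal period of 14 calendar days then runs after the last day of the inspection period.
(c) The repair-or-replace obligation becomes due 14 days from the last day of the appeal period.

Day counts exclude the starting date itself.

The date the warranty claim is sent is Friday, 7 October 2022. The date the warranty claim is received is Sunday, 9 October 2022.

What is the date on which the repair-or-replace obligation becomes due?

The last day of the inspection period: 90 calendar days after 9 October 2022 is 7 January 2023.
The last day of the appeal period: 7 January 2023 + 14 days = 21 January 2023.
The date on which the repair-or-replace obligation becomes due: 14 calendar days after 21 January 2023 is 4 February 2023.

4 February 2023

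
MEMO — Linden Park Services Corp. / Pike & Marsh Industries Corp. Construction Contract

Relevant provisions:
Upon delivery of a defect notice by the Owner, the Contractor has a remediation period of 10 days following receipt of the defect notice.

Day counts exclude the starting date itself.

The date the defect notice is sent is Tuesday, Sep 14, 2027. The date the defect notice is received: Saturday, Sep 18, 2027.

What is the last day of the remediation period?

Sep 28, 2027

The last day of the remediation period: 10 calendar days after Sep 18, 2027 is Sep 28, 2027.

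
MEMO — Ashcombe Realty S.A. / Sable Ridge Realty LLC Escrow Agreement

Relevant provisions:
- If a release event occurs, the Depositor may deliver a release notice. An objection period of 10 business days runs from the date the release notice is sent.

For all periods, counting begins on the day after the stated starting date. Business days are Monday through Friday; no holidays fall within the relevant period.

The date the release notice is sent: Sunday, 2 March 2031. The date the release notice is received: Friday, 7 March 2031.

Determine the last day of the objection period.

From Sunday, 2 March 2031, 10 business days (Mar 3, Mar 4, Mar 5, Mar 6, Mar 7, Mar 10, Mar 11, Mar 12, Mar 13, Mar 14, skipping weekends) brings us to Friday, 14 March 2031, which is the last day of the objection period.

14 March 2031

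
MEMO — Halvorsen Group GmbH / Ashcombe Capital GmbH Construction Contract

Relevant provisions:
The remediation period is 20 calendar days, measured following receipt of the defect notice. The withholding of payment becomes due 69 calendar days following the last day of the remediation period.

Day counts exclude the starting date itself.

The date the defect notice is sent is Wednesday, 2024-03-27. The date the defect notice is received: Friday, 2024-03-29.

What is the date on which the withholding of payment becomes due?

Adding 20 calendar days to 2024-03-29 gives 2024-04-18, which is the last day of the remediation period.
The date on which the withholding of payment becomes due: 69 calendar days after 2024-04-18 is 2024-06-26.

2024-06-26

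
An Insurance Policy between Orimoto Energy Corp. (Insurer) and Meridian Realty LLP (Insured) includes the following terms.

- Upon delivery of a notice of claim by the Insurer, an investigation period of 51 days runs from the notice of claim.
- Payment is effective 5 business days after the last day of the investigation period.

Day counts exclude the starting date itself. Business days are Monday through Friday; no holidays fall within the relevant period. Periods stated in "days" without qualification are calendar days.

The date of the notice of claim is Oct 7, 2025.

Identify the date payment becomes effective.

The last day of the investigation period: Oct 7, 2025 + 51 days = Nov 27, 2025.
The date payment becomes effective: 5 business days after Thursday, Nov 27, 2025, skipping weekends — Nov 28, Dec 1, Dec 2, Dec 3, Dec 4 — lands on Thursday, Dec 4, 2025.

Dec 4, 2025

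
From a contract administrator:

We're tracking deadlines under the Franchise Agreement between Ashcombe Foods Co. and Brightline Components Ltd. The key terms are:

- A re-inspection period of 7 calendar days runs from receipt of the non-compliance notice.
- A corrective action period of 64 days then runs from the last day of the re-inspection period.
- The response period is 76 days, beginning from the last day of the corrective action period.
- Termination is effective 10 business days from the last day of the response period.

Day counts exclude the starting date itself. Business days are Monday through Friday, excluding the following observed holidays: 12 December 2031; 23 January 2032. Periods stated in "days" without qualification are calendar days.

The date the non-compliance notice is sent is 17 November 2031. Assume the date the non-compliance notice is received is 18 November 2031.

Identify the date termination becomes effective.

The last day of the re-inspection period: 18 November 2031 + 7 days = 25 November 2031.
The last day of the corrective action period: 64 calendar days after 25 November 2031 is 28 January 2032.
Adding 76 calendar days to 28 January 2032 gives 13 April 2032, which is the last day of the response period.
The date termination becomes effective: counting 10 business days from Tuesday, 13 April 2032 (Apr 14, Apr 15, Apr 16, Apr 19, Apr 20, Apr 21, Apr 22, Apr 23, Apr 26, Apr 27, skipping weekends) reaches Tuesday, 27 April 2032.

27 April 2032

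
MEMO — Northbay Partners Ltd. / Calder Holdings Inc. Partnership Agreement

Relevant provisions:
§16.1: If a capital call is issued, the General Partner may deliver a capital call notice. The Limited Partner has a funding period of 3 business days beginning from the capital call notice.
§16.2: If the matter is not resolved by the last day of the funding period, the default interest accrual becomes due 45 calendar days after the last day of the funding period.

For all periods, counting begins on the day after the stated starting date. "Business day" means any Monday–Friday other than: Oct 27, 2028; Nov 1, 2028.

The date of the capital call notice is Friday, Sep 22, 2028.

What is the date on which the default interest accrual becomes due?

The last day of the funding period: counting 3 business days from Friday, Sep 22, 2028 (Sep 25, Sep 26, Sep 27, skipping weekends) reaches Wednesday, Sep 27, 2028.
The date on which the default interest accrual becomes due: 45 calendar days after Sep 27, 2028 is Nov 11, 2028.

Nov 11, 2028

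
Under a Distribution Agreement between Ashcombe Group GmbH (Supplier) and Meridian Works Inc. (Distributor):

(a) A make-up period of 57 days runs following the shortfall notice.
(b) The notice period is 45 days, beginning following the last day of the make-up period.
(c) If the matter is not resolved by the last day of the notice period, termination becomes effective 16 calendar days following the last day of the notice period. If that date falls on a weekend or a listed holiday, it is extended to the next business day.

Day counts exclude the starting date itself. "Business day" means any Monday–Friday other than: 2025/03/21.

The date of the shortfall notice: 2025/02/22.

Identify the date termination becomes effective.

2025/06/20

The last day of the make-up period: 2025/02/22 + 57 days = 2025/04/20.
The last day of the notice period: 2025/04/20 + 45 days = 2025/06/04.
Adding 16 calendar days to 2025/06/04 gives 2025/06/20, which is the date termination becomes effective. 2025/06/20 is a Friday and is not a listed holiday, so no roll-forward applies.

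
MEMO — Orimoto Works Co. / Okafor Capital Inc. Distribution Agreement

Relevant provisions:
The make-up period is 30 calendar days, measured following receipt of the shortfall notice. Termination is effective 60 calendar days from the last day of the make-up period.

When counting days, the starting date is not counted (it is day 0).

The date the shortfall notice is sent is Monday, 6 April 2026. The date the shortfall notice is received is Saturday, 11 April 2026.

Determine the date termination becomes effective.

10 July 2026

The last day of the make-up period: 11 April 2026 + 30 days = 11 May 2026.
The date termination becomes effective: 11 May 2026 + 60 days = 10 July 2026.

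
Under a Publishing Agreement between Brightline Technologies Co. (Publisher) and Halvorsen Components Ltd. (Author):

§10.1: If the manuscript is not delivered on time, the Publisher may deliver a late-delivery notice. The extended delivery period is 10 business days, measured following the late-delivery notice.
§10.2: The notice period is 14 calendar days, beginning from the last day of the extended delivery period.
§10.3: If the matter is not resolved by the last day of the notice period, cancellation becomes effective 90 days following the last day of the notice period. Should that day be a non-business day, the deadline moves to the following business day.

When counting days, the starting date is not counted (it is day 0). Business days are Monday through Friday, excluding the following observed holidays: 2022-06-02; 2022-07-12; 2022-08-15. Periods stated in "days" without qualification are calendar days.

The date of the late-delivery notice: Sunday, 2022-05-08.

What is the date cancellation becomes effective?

From Sunday, 2022-05-08, 10 business days (May 9, May 10, May 11, May 12, May 13, May 16, May 17, May 18, May 19, May 20, skipping weekends) brings us to Friday, 2022-05-20, which is the last day of the extended delivery period.
The last day of the notice period: 14 calendar days after 2022-05-20 is 2022-06-03.
The date cancellation becomes effective: 90 calendar days after 2022-06-03 is 2022-09-01. 2022-09-01 is a Thursday and is not a listed holiday, so no roll-forward applies.

2022-09-01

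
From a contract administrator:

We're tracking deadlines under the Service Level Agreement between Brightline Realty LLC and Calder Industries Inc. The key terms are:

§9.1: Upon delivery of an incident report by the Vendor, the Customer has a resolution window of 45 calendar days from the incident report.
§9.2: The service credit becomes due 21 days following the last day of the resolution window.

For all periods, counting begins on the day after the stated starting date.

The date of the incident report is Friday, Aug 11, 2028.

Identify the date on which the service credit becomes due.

Oct 16, 2028

The last day of the resolution window: Aug 11, 2028 + 45 days = Sep 25, 2028.
The date on which the service credit becomes due: Sep 25, 2028 + 21 days = Oct 16, 2028.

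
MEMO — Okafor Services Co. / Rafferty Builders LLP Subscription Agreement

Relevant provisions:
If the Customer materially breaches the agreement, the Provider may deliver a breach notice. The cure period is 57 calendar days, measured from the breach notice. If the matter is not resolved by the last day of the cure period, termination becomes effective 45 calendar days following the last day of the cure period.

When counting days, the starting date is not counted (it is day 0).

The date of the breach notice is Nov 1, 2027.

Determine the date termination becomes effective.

The last day of the cure period: Nov 1, 2027 + 57 days = Dec 28, 2027.
Adding 45 calendar days to Dec 28, 2027 gives Feb 11, 2028, which is the date termination becomes effective.

Feb 11, 2028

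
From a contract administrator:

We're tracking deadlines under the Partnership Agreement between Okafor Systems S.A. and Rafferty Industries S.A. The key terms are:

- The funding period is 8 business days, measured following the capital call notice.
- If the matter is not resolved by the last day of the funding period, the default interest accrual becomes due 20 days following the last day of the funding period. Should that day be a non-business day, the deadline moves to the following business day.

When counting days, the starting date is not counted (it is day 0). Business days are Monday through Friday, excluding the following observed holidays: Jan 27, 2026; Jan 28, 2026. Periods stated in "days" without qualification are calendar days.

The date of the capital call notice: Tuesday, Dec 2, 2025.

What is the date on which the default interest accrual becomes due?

Jan 1, 2026

The last day of the funding period: counting 8 business days from Tuesday, Dec 2, 2025 (Dec 3, Dec 4, Dec 5, Dec 8, Dec 9, Dec 10, Dec 11, Dec 12, skipping weekends) reaches Friday, Dec 12, 2025.
The date on which the default interest accrual becomes due: 20 calendar days after Dec 12, 2025 is Jan 1, 2026. Jan 1, 2026 is a Thursday and is not a listed holiday, so no roll-forward applies.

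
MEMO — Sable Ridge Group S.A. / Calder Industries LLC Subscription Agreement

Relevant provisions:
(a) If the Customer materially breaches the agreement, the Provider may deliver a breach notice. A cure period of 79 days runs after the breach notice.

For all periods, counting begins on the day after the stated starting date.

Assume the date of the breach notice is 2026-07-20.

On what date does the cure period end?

Adding 79 calendar days to 2026-07-20 gives 2026-10-07, which is the last day of the cure period.

2026-10-07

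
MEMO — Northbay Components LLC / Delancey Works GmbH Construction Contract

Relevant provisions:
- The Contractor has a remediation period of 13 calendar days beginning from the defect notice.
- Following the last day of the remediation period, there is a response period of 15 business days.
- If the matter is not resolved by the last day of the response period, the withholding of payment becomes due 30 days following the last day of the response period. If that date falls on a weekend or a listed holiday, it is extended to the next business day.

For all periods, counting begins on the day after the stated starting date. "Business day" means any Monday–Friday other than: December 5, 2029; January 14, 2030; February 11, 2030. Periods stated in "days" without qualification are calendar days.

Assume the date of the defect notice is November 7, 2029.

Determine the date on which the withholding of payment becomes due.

January 11, 2030

Adding 13 calendar days to November 7, 2029 gives November 20, 2029, which is the last day of the remediation period.
The last day of the response period: counting 15 business days from Tuesday, November 20, 2029 (Nov 21, Nov 22, Nov 23, Nov 26, …, Dec 10, Dec 11, Dec 12, skipping weekends and the listed holiday on Dec 5) reaches Wednesday, December 12, 2029.
Adding 30 calendar days to December 12, 2029 gives January 11, 2030, which is the date on which the withholding of payment becomes due. January 11, 2030 is a Friday and is not a listed holiday, so no roll-forward applies.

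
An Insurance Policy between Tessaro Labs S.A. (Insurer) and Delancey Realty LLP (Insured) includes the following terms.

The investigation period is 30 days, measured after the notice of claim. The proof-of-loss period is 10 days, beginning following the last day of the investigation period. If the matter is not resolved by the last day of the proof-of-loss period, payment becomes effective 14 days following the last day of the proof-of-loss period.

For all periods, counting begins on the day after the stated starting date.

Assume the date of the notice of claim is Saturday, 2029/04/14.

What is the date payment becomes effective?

2029/06/07

The last day of the investigation period: 2029/04/14 + 30 days = 2029/05/14.
The last day of the proof-of-loss period: 2029/05/14 + 10 days = 2029/05/24.
The date payment becomes effective: 14 calendar days after 2029/05/24 is 2029/06/07.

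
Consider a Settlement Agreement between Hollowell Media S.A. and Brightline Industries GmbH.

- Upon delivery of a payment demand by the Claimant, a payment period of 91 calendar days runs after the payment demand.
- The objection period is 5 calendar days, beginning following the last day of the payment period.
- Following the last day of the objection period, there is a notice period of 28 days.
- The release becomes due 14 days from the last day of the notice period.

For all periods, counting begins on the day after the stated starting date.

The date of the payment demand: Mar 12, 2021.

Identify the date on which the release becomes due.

Adding 91 calendar days to Mar 12, 2021 gives Jun 11, 2021, which is the last day of the payment period.
The last day of the objection period: 5 calendar days after Jun 11, 2021 is Jun 16, 2021.
Adding 28 calendar days to Jun 16, 2021 gives Jul 14, 2021, which is the last day of the notice period.
Adding 14 calendar days to Jul 14, 2021 gives Jul 28, 2021, which is the date on which the release becomes due.

Jul 28, 2021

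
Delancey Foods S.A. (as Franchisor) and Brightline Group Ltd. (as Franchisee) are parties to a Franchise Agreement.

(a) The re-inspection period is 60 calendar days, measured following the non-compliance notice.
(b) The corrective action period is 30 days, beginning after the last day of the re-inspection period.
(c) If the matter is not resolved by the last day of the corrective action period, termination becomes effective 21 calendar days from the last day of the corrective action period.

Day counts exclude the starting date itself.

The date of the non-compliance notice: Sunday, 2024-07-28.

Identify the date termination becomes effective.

The last day of the re-inspection period: 2024-07-28 + 60 days = 2024-09-26.
Adding 30 calendar days to 2024-09-26 gives 2024-10-26, which is the last day of the corrective action period.
The date termination becomes effective: 2024-10-26 + 21 days = 2024-11-16.

2024-11-16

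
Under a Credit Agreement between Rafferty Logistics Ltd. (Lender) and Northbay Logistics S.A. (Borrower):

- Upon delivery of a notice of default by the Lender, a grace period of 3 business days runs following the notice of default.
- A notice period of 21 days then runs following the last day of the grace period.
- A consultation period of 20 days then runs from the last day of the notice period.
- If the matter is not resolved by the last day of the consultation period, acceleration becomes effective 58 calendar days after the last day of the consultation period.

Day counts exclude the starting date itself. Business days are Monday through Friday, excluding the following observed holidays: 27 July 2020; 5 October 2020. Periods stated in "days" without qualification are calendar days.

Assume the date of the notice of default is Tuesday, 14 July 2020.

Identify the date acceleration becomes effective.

24 October 2020

The last day of the grace period: counting 3 business days from Tuesday, 14 July 2020 (Jul 15, Jul 16, Jul 17, skipping weekends) reaches Friday, 17 July 2020.
The last day of the notice period: 17 July 2020 + 21 days = 7 August 2020.
The last day of the consultation period: 20 calendar days after 7 August 2020 is 27 August 2020.
The date acceleration becomes effective: 27 August 2020 + 58 days = 24 October 2020.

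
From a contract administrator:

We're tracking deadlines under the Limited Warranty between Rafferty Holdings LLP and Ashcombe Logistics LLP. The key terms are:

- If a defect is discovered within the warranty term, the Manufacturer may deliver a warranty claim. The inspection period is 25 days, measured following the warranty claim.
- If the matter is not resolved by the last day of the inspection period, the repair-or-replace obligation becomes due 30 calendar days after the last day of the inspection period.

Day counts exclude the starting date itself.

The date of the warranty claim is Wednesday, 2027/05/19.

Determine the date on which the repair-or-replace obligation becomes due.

2027/07/13

The last day of the inspection period: 2027/05/19 + 25 days = 2027/06/13.
Adding 30 calendar days to 2027/06/13 gives 2027/07/13, which is the date on which the repair-or-replace obligation becomes due.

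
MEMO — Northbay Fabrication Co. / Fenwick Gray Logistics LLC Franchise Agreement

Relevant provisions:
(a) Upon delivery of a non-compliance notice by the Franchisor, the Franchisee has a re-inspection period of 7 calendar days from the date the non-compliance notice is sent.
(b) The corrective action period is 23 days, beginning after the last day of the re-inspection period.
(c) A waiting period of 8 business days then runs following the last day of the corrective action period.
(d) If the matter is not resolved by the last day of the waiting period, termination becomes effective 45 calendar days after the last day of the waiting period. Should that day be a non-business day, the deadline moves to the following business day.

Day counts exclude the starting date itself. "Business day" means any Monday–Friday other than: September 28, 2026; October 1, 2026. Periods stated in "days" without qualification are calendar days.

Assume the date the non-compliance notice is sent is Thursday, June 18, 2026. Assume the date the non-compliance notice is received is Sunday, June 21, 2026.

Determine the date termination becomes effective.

The last day of the re-inspection period: June 18, 2026 + 7 days = June 25, 2026.
The last day of the corrective action period: June 25, 2026 + 23 days = July 18, 2026.
The last day of the waiting period: 8 business days after Saturday, July 18, 2026, skipping weekends — Jul 20, Jul 21, Jul 22, Jul 23, Jul 24, Jul 27, Jul 28, Jul 29 — lands on Wednesday, July 29, 2026.
The date termination becomes effective: 45 calendar days after July 29, 2026 is September 12, 2026. That falls on a Saturday, so it rolls to the next business day, Monday, September 14, 2026.

September 14, 2026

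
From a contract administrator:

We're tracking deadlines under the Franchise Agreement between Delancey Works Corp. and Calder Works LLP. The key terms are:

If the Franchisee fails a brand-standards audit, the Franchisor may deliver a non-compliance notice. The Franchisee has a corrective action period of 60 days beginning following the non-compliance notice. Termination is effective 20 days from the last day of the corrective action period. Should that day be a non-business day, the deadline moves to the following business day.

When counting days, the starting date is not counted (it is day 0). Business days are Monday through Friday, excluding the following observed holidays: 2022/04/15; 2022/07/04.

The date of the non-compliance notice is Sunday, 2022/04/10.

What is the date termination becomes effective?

The last day of the corrective action period: 60 calendar days after 2022/04/10 is 2022/06/09.
The date termination becomes effective: 2022/06/09 + 20 days = 2022/06/29. 2022/06/29 is a Wednesday and is not a listed holiday, so no roll-forward applies.

2022/06/29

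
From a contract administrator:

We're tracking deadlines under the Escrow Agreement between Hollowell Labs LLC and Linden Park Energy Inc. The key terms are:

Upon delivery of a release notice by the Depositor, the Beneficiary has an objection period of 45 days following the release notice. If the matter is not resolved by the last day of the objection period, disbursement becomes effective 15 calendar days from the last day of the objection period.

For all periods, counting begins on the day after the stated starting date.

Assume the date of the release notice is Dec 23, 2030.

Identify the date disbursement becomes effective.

Adding 45 calendar days to Dec 23, 2030 gives Feb 6, 2031, which is the last day of the objection period.
The date disbursement becomes effective: Feb 6, 2031 + 15 days = Feb 21, 2031.

Feb 21, 2031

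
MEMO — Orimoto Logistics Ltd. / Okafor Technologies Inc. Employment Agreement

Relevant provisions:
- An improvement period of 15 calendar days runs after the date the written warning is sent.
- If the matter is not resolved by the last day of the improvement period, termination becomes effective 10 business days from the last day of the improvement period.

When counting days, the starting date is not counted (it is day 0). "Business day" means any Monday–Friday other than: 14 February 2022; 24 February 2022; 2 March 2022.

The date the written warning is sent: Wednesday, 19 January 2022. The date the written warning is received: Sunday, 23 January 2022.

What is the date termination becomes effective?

The last day of the improvement period: 15 calendar days after 19 January 2022 is 3 February 2022.
The date termination becomes effective: counting 10 business days from Thursday, 3 February 2022 (Feb 4, Feb 7, Feb 8, Feb 9, Feb 10, Feb 11, Feb 15, Feb 16, Feb 17, Feb 18, skipping weekends and the listed holiday on Feb 14) reaches Friday, 18 February 2022.

18 February 2022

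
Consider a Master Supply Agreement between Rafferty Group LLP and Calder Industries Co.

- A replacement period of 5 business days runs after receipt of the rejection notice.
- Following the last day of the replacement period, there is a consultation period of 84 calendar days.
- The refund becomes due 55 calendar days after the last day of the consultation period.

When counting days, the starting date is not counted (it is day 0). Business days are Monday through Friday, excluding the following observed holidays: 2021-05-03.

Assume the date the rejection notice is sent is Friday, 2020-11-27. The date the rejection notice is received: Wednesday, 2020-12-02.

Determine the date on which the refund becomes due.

2021-04-27

The last day of the replacement period: counting 5 business days from Wednesday, 2020-12-02 (Dec 3, Dec 4, Dec 7, Dec 8, Dec 9, skipping weekends) reaches Wednesday, 2020-12-09.
The last day of the consultation period: 2020-12-09 + 84 days = 2021-03-03.
The date on which the refund becomes due: 55 calendar days after 2021-03-03 is 2021-04-27.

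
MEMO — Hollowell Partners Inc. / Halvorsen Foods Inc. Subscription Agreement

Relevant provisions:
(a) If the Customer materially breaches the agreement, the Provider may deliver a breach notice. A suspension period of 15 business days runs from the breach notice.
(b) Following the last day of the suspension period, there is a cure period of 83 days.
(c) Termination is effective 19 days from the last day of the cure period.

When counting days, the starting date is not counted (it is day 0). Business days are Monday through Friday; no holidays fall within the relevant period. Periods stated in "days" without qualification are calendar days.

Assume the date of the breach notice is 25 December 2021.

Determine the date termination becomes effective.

26 April 2022

The last day of the suspension period: counting 15 business days from Saturday, 25 December 2021 (Dec 27, Dec 28, Dec 29, Dec 30, …, Jan 12, Jan 13, Jan 14, skipping weekends) reaches Friday, 14 January 2022.
Adding 83 calendar days to 14 January 2022 gives 7 April 2022, which is the last day of the cure period.
The date termination becomes effective: 7 April 2022 + 19 days = 26 April 2022.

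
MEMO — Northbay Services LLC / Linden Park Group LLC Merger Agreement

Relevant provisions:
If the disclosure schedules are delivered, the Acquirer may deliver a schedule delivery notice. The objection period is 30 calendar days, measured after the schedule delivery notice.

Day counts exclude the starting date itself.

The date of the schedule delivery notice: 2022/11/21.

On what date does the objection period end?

Adding 30 calendar days to 2022/11/21 gives 2022/12/21, which is the last day of the objection period.

2022/12/21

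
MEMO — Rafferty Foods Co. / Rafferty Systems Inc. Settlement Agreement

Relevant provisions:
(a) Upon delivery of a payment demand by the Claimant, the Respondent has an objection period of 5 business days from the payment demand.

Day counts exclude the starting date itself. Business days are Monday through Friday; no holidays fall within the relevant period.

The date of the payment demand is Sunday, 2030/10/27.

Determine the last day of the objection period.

From Sunday, 2030/10/27, 5 business days (Oct 28, Oct 29, Oct 30, Oct 31, Nov 1, skipping weekends) brings us to Friday, 2030/11/01, which is the last day of the objection period.

2030/11/01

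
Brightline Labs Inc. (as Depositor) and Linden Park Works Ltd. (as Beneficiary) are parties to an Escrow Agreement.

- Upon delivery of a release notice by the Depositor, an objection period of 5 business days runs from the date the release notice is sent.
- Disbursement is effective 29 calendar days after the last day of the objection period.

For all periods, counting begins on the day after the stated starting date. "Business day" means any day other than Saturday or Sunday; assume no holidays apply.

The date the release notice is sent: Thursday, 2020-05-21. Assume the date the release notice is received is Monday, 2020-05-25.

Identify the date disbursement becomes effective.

From Thursday, 2020-05-21, 5 business days (May 22, May 25, May 26, May 27, May 28, skipping weekends) brings us to Thursday, 2020-05-28, which is the last day of the objection period.
The date disbursement becomes effective: 2020-05-28 + 29 days = 2020-06-26.

2020-06-26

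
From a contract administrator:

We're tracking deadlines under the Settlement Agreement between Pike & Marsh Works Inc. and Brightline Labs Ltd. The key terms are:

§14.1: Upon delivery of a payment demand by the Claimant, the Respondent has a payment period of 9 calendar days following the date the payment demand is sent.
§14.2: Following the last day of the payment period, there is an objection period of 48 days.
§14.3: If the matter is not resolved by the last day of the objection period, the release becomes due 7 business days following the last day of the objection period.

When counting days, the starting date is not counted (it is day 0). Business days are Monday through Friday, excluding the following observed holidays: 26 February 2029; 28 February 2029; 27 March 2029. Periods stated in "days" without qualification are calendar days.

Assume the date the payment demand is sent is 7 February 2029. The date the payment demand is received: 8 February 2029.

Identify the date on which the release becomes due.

The last day of the payment period: 9 calendar days after 7 February 2029 is 16 February 2029.
Adding 48 calendar days to 16 February 2029 gives 5 April 2029, which is the last day of the objection period.
The date on which the release becomes due: 7 business days after Thursday, 5 April 2029, skipping weekends — Apr 6, Apr 9, Apr 10, Apr 11, Apr 12, Apr 13, Apr 16 — lands on Monday, 16 April 2029.

16 April 2029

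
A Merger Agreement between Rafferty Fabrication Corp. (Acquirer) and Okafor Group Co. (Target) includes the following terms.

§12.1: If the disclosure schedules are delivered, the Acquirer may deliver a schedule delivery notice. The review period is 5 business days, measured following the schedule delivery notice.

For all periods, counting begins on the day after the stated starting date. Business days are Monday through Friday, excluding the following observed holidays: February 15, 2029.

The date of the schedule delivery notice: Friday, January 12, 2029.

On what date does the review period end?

From Friday, January 12, 2029, 5 business days (Jan 15, Jan 16, Jan 17, Jan 18, Jan 19, skipping weekends) brings us to Friday, January 19, 2029, which is the last day of the review period.

January 19, 2029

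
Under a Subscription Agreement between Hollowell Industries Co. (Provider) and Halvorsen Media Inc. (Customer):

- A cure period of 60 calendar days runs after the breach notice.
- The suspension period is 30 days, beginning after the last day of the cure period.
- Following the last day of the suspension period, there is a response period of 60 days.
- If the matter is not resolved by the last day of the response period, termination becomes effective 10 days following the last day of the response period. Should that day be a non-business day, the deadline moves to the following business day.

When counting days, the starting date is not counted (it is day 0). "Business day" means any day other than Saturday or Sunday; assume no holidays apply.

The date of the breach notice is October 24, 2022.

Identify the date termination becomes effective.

April 3, 2023

Adding 60 calendar days to October 24, 2022 gives December 23, 2022, which is the last day of the cure period.
Adding 30 calendar days to December 23, 2022 gives January 22, 2023, which is the last day of the suspension period.
The last day of the response period: 60 calendar days after January 22, 2023 is March 23, 2023.
The date termination becomes effective: March 23, 2023 + 10 days = April 2, 2023. That falls on a Sunday, so it rolls to the next business day, Monday, April 3, 2023.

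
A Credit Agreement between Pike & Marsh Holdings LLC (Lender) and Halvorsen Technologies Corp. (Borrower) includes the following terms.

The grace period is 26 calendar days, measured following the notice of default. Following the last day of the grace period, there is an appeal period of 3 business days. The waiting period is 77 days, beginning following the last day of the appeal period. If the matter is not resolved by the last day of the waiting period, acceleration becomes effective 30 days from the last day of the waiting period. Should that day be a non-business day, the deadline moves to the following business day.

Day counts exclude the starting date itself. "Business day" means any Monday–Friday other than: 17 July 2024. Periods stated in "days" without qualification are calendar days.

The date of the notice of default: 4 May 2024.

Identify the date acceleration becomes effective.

19 September 2024

Adding 26 calendar days to 4 May 2024 gives 30 May 2024, which is the last day of the grace period.
The last day of the appeal period: 3 business days after Thursday, 30 May 2024, skipping weekends — May 31, Jun 3, Jun 4 — lands on Tuesday, 4 June 2024.
The last day of the waiting period: 4 June 2024 + 77 days = 20 August 2024.
Adding 30 calendar days to 20 August 2024 gives 19 September 2024, which is the date acceleration becomes effective. 19 September 2024 is a Thursday and is not a listed holiday, so no roll-forward applies.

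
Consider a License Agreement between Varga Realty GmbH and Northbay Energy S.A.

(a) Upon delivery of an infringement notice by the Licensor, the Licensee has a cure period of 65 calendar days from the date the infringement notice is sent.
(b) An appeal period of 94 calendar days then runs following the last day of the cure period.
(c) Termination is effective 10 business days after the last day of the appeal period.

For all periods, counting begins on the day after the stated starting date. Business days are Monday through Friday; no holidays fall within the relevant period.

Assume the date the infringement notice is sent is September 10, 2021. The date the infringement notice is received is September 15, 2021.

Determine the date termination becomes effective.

The last day of the cure period: 65 calendar days after September 10, 2021 is November 14, 2021.
Adding 94 calendar days to November 14, 2021 gives February 16, 2022, which is the last day of the appeal period.
The date termination becomes effective: 10 business days after Wednesday, February 16, 2022, skipping weekends — Feb 17, Feb 18, Feb 21, Feb 22, Feb 23, Feb 24, Feb 25, Feb 28, Mar 1, Mar 2 — lands on Wednesday, March 2, 2022.

March 2, 2022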